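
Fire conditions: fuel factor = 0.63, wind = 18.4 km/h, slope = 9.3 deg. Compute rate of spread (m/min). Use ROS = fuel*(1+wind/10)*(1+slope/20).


Formula: ROS = fuel * (1 + wind/10) * (1 + slope/20)
Wind factor = 1 + 18.4/10 = 2.84
Slope factor = 1 + 9.3/20 = 1.465
ROS = 0.63 * 2.84 * 1.465 = 2.62 m/min

2.62


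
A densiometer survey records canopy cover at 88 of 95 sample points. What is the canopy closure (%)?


Formula: Canopy closure = covered points / total points * 100
Closure = 88 / 95 * 100
Closure = 0.9263 * 100 = 92.6%

92.6


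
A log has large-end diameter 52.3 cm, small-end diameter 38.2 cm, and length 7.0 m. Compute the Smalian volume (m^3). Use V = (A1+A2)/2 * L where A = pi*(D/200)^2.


Smalian: V = (A1 + A2)/2 * L,  A = pi*(D/200)^2
A1 = pi*(52.3/200)^2 = 0.214829 m^2
A2 = pi*(38.2/200)^2 = 0.114608 m^2
V = (0.214829+0.114608)/2*7.0 = 1.153 m^3

1.153


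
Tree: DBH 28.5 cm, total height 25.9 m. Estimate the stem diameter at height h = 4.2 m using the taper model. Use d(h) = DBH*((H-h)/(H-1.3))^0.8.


Taper: d(h) = DBH * ((H - h) / (H - 1.3))^0.8
Numerator = H - h = 25.9 - 4.2 = 21.7 m
Denominator = H - 1.3 = 25.9 - 1.3 = 24.6 m
Ratio = 21.7 / 24.6 = 0.88211
d = 28.5 * 0.88211^0.8 = 25.8 cm

25.8


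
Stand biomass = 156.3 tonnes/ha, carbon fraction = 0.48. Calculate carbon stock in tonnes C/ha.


Formula: Carbon Stock = Biomass * Carbon Fraction
C = 156.3 t/ha * 0.48
C = 75.0 t C/ha

75.0


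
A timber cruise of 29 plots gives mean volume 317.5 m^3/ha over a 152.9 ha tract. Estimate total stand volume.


Formula: Total Volume = Mean Volume per ha * Total Area
Total Volume = 317.5 m^3/ha * 152.9 ha
Total Volume = 48546 m^3

48546


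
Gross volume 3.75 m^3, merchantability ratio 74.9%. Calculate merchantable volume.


Formula: MV = V_total * (merchantable_pct / 100)
Merchantable fraction = 74.9% / 100 = 0.749
MV = 3.75 m^3 * 0.749 = 2.809 m^3

2.809


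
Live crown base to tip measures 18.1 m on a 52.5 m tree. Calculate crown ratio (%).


Formula: Crown Ratio = (Crown Length / Total Height) * 100
CR = (18.1 m / 52.5 m) * 100
CR = 0.3448 * 100 = 34.5%

34.5


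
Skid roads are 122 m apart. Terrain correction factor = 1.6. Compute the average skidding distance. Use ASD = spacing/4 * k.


Formula: ASD = (spacing / 4) * correction
Uncorrected distance = spacing / 4 = 122 / 4 = 30.5 m
ASD = 30.5 * 1.6 = 49 m

49


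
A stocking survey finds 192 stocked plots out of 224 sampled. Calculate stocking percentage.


Formula: Stocking % = stocked plots / total plots * 100
Stocking = 192 / 224 * 100
Stocking = 0.8571 * 100 = 85.7%

85.7


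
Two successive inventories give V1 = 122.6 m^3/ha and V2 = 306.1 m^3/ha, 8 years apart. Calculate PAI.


Formula: PAI = (V_T2 - V_T1) / (T2 - T1)
Volume increment = 306.1 - 122.6 = 183.5 m^3/ha
PAI = 183.5 / 8 = 22.94 m^3/ha/year

22.94


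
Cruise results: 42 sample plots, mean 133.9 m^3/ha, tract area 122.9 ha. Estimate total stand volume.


Formula: Total Volume = Mean Volume per ha * Total Area
Total Volume = 133.9 m^3/ha * 122.9 ha
Total Volume = 16456 m^3

16456


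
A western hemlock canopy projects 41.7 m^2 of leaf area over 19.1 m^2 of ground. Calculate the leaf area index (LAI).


Formula: LAI = total leaf area / ground area  (dimensionless)
LAI = 41.7 m^2 / 19.1 m^2
LAI = 2.18

2.18


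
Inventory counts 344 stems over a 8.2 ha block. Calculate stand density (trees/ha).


Formula: Stand Density = N_trees / Area_ha
Density = 344 trees / 8.2 ha
Density = 42 trees/ha

42


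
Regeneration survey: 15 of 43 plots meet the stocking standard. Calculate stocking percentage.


Formula: Stocking % = stocked plots / total plots * 100
Stocking = 15 / 43 * 100
Stocking = 0.3488 * 100 = 34.9%

34.9


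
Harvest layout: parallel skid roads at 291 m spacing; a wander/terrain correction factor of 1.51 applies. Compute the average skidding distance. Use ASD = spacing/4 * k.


Formula: ASD = (spacing / 4) * correction
Uncorrected distance = spacing / 4 = 291 / 4 = 72.75 m
ASD = 72.75 * 1.51 = 110 m

110


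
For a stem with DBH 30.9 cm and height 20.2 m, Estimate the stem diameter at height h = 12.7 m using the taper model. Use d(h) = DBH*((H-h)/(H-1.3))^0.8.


Taper: d(h) = DBH * ((H - h) / (H - 1.3))^0.8
Numerator = H - h = 20.2 - 12.7 = 7.5 m
Denominator = H - 1.3 = 20.2 - 1.3 = 18.9 m
Ratio = 7.5 / 18.9 = 0.39683
d = 30.9 * 0.39683^0.8 = 14.8 cm

14.8


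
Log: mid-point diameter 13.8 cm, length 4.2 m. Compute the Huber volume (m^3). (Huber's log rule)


Huber: V = Am * L,  Am = pi*(Dm/200)^2
Am = pi*(13.8/200)^2 = 0.014957 m^2
V = 0.014957*4.2 = 0.0628 m^3

0.0628


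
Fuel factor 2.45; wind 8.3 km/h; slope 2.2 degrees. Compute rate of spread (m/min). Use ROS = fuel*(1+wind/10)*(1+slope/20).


Formula: ROS = fuel * (1 + wind/10) * (1 + slope/20)
Wind factor = 1 + 8.3/10 = 1.83
Slope factor = 1 + 2.2/20 = 1.11
ROS = 2.45 * 1.83 * 1.11 = 4.98 m/min

4.98


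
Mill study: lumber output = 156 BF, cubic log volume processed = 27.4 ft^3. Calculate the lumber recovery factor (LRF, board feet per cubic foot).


Formula: LRF = Lumber Output (BF) / Log Input (ft^3)
LRF = 156 BF / 27.4 ft^3
LRF = 5.69 BF/ft^3

5.69


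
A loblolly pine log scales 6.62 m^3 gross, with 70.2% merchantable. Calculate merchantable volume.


Formula: MV = V_total * (merchantable_pct / 100)
Merchantable fraction = 70.2% / 100 = 0.702
MV = 6.62 m^3 * 0.702 = 4.647 m^3

4.647


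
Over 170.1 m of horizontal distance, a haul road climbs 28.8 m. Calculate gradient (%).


Formula: Gradient = rise / run * 100
Gradient = 28.8 / 170.1 * 100 = 16.9%

16.9


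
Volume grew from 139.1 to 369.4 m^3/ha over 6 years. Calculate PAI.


Formula: PAI = (V_T2 - V_T1) / (T2 - T1)
Volume increment = 369.4 - 139.1 = 230.3 m^3/ha
PAI = 230.3 / 6 = 38.38 m^3/ha/year

38.38


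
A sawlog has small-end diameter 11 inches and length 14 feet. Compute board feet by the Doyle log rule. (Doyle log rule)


Doyle: BF = (D - 4)^2 * L / 16
Adjusted diameter = 11 - 4 = 7 in
(D-4)^2 = 7^2 = 49
BF = 49 * 14 / 16 = 43 BF

43


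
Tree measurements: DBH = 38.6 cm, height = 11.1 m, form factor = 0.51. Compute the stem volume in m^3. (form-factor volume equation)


Formula: V = pi * (DBH/200)^2 * H * ff
Radius = DBH/200 = 38.6/200 = 0.193 m
Radius^2 = 0.193^2 = 0.037249 m^2
V = pi * 0.037249 * 11.1 * 0.51
V = 0.662 m^3

0.662


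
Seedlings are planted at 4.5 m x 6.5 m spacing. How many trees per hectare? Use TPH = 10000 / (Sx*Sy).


Formula: TPH = 10000 m^2/ha / (spacing_x * spacing_y)
Area per tree = 4.5 m * 6.5 m = 29.25 m^2
TPH = 10000 / 29.25 = 342 trees/ha

342


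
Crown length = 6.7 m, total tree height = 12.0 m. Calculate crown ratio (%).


Formula: Crown Ratio = (Crown Length / Total Height) * 100
CR = (6.7 m / 12.0 m) * 100
CR = 0.5583 * 100 = 55.8%

55.8


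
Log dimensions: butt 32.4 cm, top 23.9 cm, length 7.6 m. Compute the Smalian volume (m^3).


Smalian: V = (A1 + A2)/2 * L,  A = pi*(D/200)^2
A1 = pi*(32.4/200)^2 = 0.082448 m^2
A2 = pi*(23.9/200)^2 = 0.044863 m^2
V = (0.082448+0.044863)/2*7.6 = 0.4838 m^3

0.4838


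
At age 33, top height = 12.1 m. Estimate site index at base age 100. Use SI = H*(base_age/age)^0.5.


Formula: SI = H_dom * (base_age / age)^0.5
Age ratio = 100 / 33 = 3.0303
sqrt(age_ratio) = 1.74078
SI = 12.1 * 1.74078 = 21.1 m

21.1


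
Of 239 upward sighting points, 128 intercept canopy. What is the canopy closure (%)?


Formula: Canopy closure = covered points / total points * 100
Closure = 128 / 239 * 100
Closure = 0.5356 * 100 = 53.6%

53.6


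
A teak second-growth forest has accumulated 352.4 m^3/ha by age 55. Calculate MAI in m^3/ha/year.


Formula: MAI = Total Volume / Stand Age
MAI = 352.4 m^3/ha / 55 years
MAI = 6.41 m^3/ha/year

6.41


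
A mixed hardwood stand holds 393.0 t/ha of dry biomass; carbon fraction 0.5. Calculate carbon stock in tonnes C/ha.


Formula: Carbon Stock = Biomass * Carbon Fraction
C = 393.0 t/ha * 0.5
C = 196.5 t C/ha

196.5


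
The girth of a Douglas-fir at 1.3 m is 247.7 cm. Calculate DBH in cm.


Formula: DBH = C / pi
DBH = 247.7 / pi
pi = 3.14159...
DBH = 78.8 cm

78.8


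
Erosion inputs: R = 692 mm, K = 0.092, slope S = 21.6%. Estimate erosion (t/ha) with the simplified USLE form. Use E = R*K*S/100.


Formula: E = R * K * S / 100  (simplified USLE)
R * K = 692 * 0.092 = 63.664
E = 63.664 * 21.6 / 100 = 13.75 t/ha

13.75


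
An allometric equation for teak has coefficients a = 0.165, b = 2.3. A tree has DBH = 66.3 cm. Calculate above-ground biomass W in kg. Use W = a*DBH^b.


Formula: W = a * DBH^b  (allometric power law)
DBH^b = 66.3^2.3 = 15469.6723
W = 0.165 * 15469.6723 = 2552.5 kg

2552.5


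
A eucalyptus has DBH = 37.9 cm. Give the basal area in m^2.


Formula: BA = pi * (DBH/2)^2 / 10000  (cm^2 to m^2)
Radius = DBH/2 = 37.9/2 = 18.95 cm
BA = pi * 18.95^2 / 10000
   = 1128.1538 cm^2 / 10000
   = 0.1128 m^2

0.1128


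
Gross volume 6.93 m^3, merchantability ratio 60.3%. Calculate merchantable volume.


Formula: MV = V_total * (merchantable_pct / 100)
Merchantable fraction = 60.3% / 100 = 0.603
MV = 6.93 m^3 * 0.603 = 4.179 m^3

4.179


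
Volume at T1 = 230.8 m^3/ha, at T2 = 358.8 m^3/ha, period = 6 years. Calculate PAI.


Formula: PAI = (V_T2 - V_T1) / (T2 - T1)
Volume increment = 358.8 - 230.8 = 128.0 m^3/ha
PAI = 128.0 / 6 = 21.33 m^3/ha/year

21.33


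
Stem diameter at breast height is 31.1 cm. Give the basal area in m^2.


Formula: BA = pi * (DBH/2)^2 / 10000  (cm^2 to m^2)
Radius = DBH/2 = 31.1/2 = 15.55 cm
BA = pi * 15.55^2 / 10000
   = 759.645 cm^2 / 10000
   = 0.076 m^2

0.076


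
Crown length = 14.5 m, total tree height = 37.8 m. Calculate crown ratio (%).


Formula: Crown Ratio = (Crown Length / Total Height) * 100
CR = (14.5 m / 37.8 m) * 100
CR = 0.3836 * 100 = 38.4%

38.4


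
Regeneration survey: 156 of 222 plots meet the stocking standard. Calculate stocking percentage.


Formula: Stocking % = stocked plots / total plots * 100
Stocking = 156 / 222 * 100
Stocking = 0.7027 * 100 = 70.3%

70.3


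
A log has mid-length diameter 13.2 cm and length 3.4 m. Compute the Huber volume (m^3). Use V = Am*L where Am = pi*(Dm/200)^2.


Huber: V = Am * L,  Am = pi*(Dm/200)^2
Am = pi*(13.2/200)^2 = 0.013685 m^2
V = 0.013685*3.4 = 0.0465 m^3

0.0465


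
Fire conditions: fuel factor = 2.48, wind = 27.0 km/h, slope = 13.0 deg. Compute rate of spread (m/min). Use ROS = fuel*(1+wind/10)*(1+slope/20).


Formula: ROS = fuel * (1 + wind/10) * (1 + slope/20)
Wind factor = 1 + 27.0/10 = 3.7
Slope factor = 1 + 13.0/20 = 1.65
ROS = 2.48 * 3.7 * 1.65 = 15.14 m/min

15.14


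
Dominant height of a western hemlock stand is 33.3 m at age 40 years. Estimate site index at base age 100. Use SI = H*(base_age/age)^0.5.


Formula: SI = H_dom * (base_age / age)^0.5
Age ratio = 100 / 40 = 2.5
sqrt(age_ratio) = 1.58114
SI = 33.3 * 1.58114 = 52.7 m

52.7


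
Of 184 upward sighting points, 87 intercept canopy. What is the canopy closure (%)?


Formula: Canopy closure = covered points / total points * 100
Closure = 87 / 184 * 100
Closure = 0.4728 * 100 = 47.3%

47.3


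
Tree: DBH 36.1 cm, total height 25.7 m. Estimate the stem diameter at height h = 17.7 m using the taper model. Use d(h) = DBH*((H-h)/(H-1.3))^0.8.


Taper: d(h) = DBH * ((H - h) / (H - 1.3))^0.8
Numerator = H - h = 25.7 - 17.7 = 8.0 m
Denominator = H - 1.3 = 25.7 - 1.3 = 24.4 m
Ratio = 8.0 / 24.4 = 0.32787
d = 36.1 * 0.32787^0.8 = 14.8 cm

14.8


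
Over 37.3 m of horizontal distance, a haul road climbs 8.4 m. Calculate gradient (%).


Formula: Gradient = rise / run * 100
Gradient = 8.4 / 37.3 * 100 = 22.5%

22.5


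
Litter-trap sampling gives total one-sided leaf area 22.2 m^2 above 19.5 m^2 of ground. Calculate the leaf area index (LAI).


Formula: LAI = total leaf area / ground area  (dimensionless)
LAI = 22.2 m^2 / 19.5 m^2
LAI = 1.14

1.14


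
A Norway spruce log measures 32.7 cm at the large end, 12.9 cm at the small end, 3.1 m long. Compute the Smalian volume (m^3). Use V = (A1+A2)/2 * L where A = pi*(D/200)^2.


Smalian: V = (A1 + A2)/2 * L,  A = pi*(D/200)^2
A1 = pi*(32.7/200)^2 = 0.083982 m^2
A2 = pi*(12.9/200)^2 = 0.01307 m^2
V = (0.083982+0.01307)/2*3.1 = 0.1504 m^3

0.1504


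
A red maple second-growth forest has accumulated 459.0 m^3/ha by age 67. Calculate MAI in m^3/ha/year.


Formula: MAI = Total Volume / Stand Age
MAI = 459.0 m^3/ha / 67 years
MAI = 6.85 m^3/ha/year

6.85


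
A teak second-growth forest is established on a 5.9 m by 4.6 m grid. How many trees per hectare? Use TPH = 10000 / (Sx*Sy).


Formula: TPH = 10000 m^2/ha / (spacing_x * spacing_y)
Area per tree = 5.9 m * 4.6 m = 27.14 m^2
TPH = 10000 / 27.14 = 368 trees/ha

368


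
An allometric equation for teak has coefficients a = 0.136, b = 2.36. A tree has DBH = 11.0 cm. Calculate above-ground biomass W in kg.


Formula: W = a * DBH^b  (allometric power law)
DBH^b = 11.0^2.36 = 286.8711
W = 0.136 * 286.8711 = 39.0 kg

39.0


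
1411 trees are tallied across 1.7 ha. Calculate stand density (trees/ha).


Formula: Stand Density = N_trees / Area_ha
Density = 1411 trees / 1.7 ha
Density = 830 trees/ha

830


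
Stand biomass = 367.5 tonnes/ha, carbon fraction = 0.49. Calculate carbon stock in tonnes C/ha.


Formula: Carbon Stock = Biomass * Carbon Fraction
C = 367.5 t/ha * 0.49
C = 180.1 t C/ha

180.1


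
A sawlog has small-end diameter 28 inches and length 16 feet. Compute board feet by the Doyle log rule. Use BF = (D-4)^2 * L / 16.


Doyle: BF = (D - 4)^2 * L / 16
Adjusted diameter = 28 - 4 = 24 in
(D-4)^2 = 24^2 = 576
BF = 576 * 16 / 16 = 576 BF

576


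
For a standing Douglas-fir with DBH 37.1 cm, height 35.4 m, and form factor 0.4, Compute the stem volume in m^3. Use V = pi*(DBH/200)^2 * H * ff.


Formula: V = pi * (DBH/200)^2 * H * ff
Radius = DBH/200 = 37.1/200 = 0.1855 m
Radius^2 = 0.1855^2 = 0.03441025 m^2
V = pi * 0.03441025 * 35.4 * 0.4
V = 1.531 m^3

1.531


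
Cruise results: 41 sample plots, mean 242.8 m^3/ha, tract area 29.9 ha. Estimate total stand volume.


Formula: Total Volume = Mean Volume per ha * Total Area
Total Volume = 242.8 m^3/ha * 29.9 ha
Total Volume = 7260 m^3

7260


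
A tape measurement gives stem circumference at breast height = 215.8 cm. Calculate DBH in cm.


Formula: DBH = C / pi
DBH = 215.8 / pi
pi = 3.14159...
DBH = 68.7 cm

68.7


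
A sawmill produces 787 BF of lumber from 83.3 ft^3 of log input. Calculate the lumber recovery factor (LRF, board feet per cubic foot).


Formula: LRF = Lumber Output (BF) / Log Input (ft^3)
LRF = 787 BF / 83.3 ft^3
LRF = 9.45 BF/ft^3

9.45


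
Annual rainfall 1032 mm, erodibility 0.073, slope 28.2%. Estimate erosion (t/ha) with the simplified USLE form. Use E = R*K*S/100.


Formula: E = R * K * S / 100  (simplified USLE)
R * K = 1032 * 0.073 = 75.336
E = 75.336 * 28.2 / 100 = 21.24 t/ha

21.24


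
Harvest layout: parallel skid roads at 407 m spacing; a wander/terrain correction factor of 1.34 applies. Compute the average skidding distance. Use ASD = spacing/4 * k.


Formula: ASD = (spacing / 4) * correction
Uncorrected distance = spacing / 4 = 407 / 4 = 101.75 m
ASD = 101.75 * 1.34 = 136 m

136


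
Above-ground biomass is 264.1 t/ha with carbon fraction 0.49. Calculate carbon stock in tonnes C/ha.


Formula: Carbon Stock = Biomass * Carbon Fraction
C = 264.1 t/ha * 0.49
C = 129.4 t C/ha

129.4


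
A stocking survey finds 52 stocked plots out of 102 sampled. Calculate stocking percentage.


Formula: Stocking % = stocked plots / total plots * 100
Stocking = 52 / 102 * 100
Stocking = 0.5098 * 100 = 51.0%

51.0


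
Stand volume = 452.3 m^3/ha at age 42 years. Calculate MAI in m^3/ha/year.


Formula: MAI = Total Volume / Stand Age
MAI = 452.3 m^3/ha / 42 years
MAI = 10.77 m^3/ha/year

10.77


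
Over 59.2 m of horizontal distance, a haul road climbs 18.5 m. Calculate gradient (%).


Formula: Gradient = rise / run * 100
Gradient = 18.5 / 59.2 * 100 = 31.3%

31.3


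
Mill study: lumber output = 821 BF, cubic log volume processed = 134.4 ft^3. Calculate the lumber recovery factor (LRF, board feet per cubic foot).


Formula: LRF = Lumber Output (BF) / Log Input (ft^3)
LRF = 821 BF / 134.4 ft^3
LRF = 6.11 BF/ft^3

6.11


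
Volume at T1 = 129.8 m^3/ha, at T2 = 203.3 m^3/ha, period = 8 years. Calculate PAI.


Formula: PAI = (V_T2 - V_T1) / (T2 - T1)
Volume increment = 203.3 - 129.8 = 73.5 m^3/ha
PAI = 73.5 / 8 = 9.19 m^3/ha/year

9.19


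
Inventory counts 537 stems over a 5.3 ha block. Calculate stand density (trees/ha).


Formula: Stand Density = N_trees / Area_ha
Density = 537 trees / 5.3 ha
Density = 101 trees/ha

101


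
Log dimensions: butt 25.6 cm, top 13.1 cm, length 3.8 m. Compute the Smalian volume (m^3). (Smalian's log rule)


Smalian: V = (A1 + A2)/2 * L,  A = pi*(D/200)^2
A1 = pi*(25.6/200)^2 = 0.051472 m^2
A2 = pi*(13.1/200)^2 = 0.013478 m^2
V = (0.051472+0.013478)/2*3.8 = 0.1234 m^3

0.1234


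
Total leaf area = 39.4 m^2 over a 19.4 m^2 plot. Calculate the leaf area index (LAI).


Formula: LAI = total leaf area / ground area  (dimensionless)
LAI = 39.4 m^2 / 19.4 m^2
LAI = 2.03

2.03


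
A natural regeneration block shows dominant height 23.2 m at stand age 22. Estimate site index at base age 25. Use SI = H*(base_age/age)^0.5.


Formula: SI = H_dom * (base_age / age)^0.5
Age ratio = 25 / 22 = 1.13636
sqrt(age_ratio) = 1.066
SI = 23.2 * 1.066 = 24.7 m

24.7


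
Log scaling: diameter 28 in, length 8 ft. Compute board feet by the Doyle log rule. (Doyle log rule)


Doyle: BF = (D - 4)^2 * L / 16
Adjusted diameter = 28 - 4 = 24 in
(D-4)^2 = 24^2 = 576
BF = 576 * 8 / 16 = 288 BF

288


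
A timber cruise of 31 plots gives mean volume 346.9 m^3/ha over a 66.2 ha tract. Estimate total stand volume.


Formula: Total Volume = Mean Volume per ha * Total Area
Total Volume = 346.9 m^3/ha * 66.2 ha
Total Volume = 22965 m^3

22965


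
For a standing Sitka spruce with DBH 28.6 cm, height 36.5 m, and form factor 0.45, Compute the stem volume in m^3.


Formula: V = pi * (DBH/200)^2 * H * ff
Radius = DBH/200 = 28.6/200 = 0.143 m
Radius^2 = 0.143^2 = 0.020449 m^2
V = pi * 0.020449 * 36.5 * 0.45
V = 1.055 m^3

1.055


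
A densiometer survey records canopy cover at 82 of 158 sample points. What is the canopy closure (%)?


Formula: Canopy closure = covered points / total points * 100
Closure = 82 / 158 * 100
Closure = 0.519 * 100 = 51.9%

51.9


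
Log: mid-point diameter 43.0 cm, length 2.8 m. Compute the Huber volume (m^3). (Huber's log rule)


Huber: V = Am * L,  Am = pi*(Dm/200)^2
Am = pi*(43.0/200)^2 = 0.14522 m^2
V = 0.14522*2.8 = 0.4066 m^3

0.4066


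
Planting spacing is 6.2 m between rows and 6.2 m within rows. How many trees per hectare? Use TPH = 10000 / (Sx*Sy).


Formula: TPH = 10000 m^2/ha / (spacing_x * spacing_y)
Area per tree = 6.2 m * 6.2 m = 38.44 m^2
TPH = 10000 / 38.44 = 260 trees/ha

260


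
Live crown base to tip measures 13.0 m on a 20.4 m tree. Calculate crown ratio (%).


Formula: Crown Ratio = (Crown Length / Total Height) * 100
CR = (13.0 m / 20.4 m) * 100
CR = 0.6373 * 100 = 63.7%

63.7


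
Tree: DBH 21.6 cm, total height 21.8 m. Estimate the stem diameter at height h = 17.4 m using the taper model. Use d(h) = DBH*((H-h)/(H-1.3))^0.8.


Taper: d(h) = DBH * ((H - h) / (H - 1.3))^0.8
Numerator = H - h = 21.8 - 17.4 = 4.4 m
Denominator = H - 1.3 = 21.8 - 1.3 = 20.5 m
Ratio = 4.4 / 20.5 = 0.21463
d = 21.6 * 0.21463^0.8 = 6.3 cm

6.3


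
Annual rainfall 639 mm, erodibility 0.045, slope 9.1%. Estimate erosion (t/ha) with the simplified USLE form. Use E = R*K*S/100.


Formula: E = R * K * S / 100  (simplified USLE)
R * K = 639 * 0.045 = 28.755
E = 28.755 * 9.1 / 100 = 2.62 t/ha

2.62


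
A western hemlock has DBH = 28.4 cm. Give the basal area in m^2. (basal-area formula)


Formula: BA = pi * (DBH/2)^2 / 10000  (cm^2 to m^2)
Radius = DBH/2 = 28.4/2 = 14.2 cm
BA = pi * 14.2^2 / 10000
   = 633.4707 cm^2 / 10000
   = 0.0633 m^2

0.0633


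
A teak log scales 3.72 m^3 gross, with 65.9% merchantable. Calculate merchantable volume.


Formula: MV = V_total * (merchantable_pct / 100)
Merchantable fraction = 65.9% / 100 = 0.659
MV = 3.72 m^3 * 0.659 = 2.451 m^3

2.451


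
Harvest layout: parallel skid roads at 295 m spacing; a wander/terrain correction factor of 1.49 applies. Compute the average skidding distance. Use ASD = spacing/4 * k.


Formula: ASD = (spacing / 4) * correction
Uncorrected distance = spacing / 4 = 295 / 4 = 73.75 m
ASD = 73.75 * 1.49 = 110 m

110


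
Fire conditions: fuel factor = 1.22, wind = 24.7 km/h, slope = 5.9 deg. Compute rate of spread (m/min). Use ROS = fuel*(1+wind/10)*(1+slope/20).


Formula: ROS = fuel * (1 + wind/10) * (1 + slope/20)
Wind factor = 1 + 24.7/10 = 3.47
Slope factor = 1 + 5.9/20 = 1.295
ROS = 1.22 * 3.47 * 1.295 = 5.48 m/min

5.48


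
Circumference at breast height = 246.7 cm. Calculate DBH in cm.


Formula: DBH = C / pi
DBH = 246.7 / pi
pi = 3.14159...
DBH = 78.5 cm

78.5


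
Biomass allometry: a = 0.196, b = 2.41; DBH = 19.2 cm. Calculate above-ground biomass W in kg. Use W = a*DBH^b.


Formula: W = a * DBH^b  (allometric power law)
DBH^b = 19.2^2.41 = 1238.1007
W = 0.196 * 1238.1007 = 242.7 kg

242.7


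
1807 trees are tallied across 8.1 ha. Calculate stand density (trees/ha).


Formula: Stand Density = N_trees / Area_ha
Density = 1807 trees / 8.1 ha
Density = 223 trees/ha

223


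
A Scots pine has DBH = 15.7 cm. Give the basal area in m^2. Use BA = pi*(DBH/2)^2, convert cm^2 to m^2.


Formula: BA = pi * (DBH/2)^2 / 10000  (cm^2 to m^2)
Radius = DBH/2 = 15.7/2 = 7.85 cm
BA = pi * 7.85^2 / 10000
   = 193.5928 cm^2 / 10000
   = 0.0194 m^2

0.0194


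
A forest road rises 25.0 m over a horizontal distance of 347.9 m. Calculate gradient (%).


Formula: Gradient = rise / run * 100
Gradient = 25.0 / 347.9 * 100 = 7.2%

7.2


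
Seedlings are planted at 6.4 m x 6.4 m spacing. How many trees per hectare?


Formula: TPH = 10000 m^2/ha / (spacing_x * spacing_y)
Area per tree = 6.4 m * 6.4 m = 40.96 m^2
TPH = 10000 / 40.96 = 244 trees/ha

244


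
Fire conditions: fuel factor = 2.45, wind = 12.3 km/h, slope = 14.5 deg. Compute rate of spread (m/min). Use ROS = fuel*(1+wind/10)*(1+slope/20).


Formula: ROS = fuel * (1 + wind/10) * (1 + slope/20)
Wind factor = 1 + 12.3/10 = 2.23
Slope factor = 1 + 14.5/20 = 1.725
ROS = 2.45 * 2.23 * 1.725 = 9.42 m/min

9.42


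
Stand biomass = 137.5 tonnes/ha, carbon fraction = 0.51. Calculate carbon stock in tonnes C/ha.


Formula: Carbon Stock = Biomass * Carbon Fraction
C = 137.5 t/ha * 0.51
C = 70.1 t C/ha

70.1


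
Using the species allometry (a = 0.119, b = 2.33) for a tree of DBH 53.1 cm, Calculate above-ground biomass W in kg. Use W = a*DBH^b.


Formula: W = a * DBH^b  (allometric power law)
DBH^b = 53.1^2.33 = 10458.5201
W = 0.119 * 10458.5201 = 1244.6 kg

1244.6


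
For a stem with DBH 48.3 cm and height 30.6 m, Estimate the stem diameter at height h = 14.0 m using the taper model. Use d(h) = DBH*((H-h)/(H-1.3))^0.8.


Taper: d(h) = DBH * ((H - h) / (H - 1.3))^0.8
Numerator = H - h = 30.6 - 14.0 = 16.6 m
Denominator = H - 1.3 = 30.6 - 1.3 = 29.3 m
Ratio = 16.6 / 29.3 = 0.56655
d = 48.3 * 0.56655^0.8 = 30.7 cm

30.7


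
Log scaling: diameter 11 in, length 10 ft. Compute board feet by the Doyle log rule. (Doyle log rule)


Doyle: BF = (D - 4)^2 * L / 16
Adjusted diameter = 11 - 4 = 7 in
(D-4)^2 = 7^2 = 49
BF = 49 * 10 / 16 = 31 BF

31


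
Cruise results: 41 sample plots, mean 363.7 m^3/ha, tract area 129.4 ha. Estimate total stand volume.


Formula: Total Volume = Mean Volume per ha * Total Area
Total Volume = 363.7 m^3/ha * 129.4 ha
Total Volume = 47063 m^3

47063


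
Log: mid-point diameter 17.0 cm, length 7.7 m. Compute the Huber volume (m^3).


Huber: V = Am * L,  Am = pi*(Dm/200)^2
Am = pi*(17.0/200)^2 = 0.022698 m^2
V = 0.022698*7.7 = 0.1748 m^3

0.1748


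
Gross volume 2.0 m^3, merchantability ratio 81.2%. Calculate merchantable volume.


Formula: MV = V_total * (merchantable_pct / 100)
Merchantable fraction = 81.2% / 100 = 0.812
MV = 2.0 m^3 * 0.812 = 1.624 m^3

1.624


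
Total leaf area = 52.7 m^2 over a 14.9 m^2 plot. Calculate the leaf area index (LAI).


Formula: LAI = total leaf area / ground area  (dimensionless)
LAI = 52.7 m^2 / 14.9 m^2
LAI = 3.54

3.54


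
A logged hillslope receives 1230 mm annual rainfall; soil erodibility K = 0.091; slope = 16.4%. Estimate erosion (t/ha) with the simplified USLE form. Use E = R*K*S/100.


Formula: E = R * K * S / 100  (simplified USLE)
R * K = 1230 * 0.091 = 111.93
E = 111.93 * 16.4 / 100 = 18.36 t/ha

18.36


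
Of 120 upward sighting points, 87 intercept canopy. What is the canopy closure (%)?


Formula: Canopy closure = covered points / total points * 100
Closure = 87 / 120 * 100
Closure = 0.725 * 100 = 72.5%

72.5


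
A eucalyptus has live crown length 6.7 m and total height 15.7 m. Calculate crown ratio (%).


Formula: Crown Ratio = (Crown Length / Total Height) * 100
CR = (6.7 m / 15.7 m) * 100
CR = 0.4268 * 100 = 42.7%

42.7


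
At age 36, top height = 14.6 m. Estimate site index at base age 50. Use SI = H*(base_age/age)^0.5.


Formula: SI = H_dom * (base_age / age)^0.5
Age ratio = 50 / 36 = 1.38889
sqrt(age_ratio) = 1.17851
SI = 14.6 * 1.17851 = 17.2 m

17.2


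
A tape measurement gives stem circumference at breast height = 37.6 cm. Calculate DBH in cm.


Formula: DBH = C / pi
DBH = 37.6 / pi
pi = 3.14159...
DBH = 12.0 cm

12.0


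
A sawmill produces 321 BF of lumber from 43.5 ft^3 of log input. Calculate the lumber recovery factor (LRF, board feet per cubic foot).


Formula: LRF = Lumber Output (BF) / Log Input (ft^3)
LRF = 321 BF / 43.5 ft^3
LRF = 7.38 BF/ft^3

7.38


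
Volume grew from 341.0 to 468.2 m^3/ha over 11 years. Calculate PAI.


Formula: PAI = (V_T2 - V_T1) / (T2 - T1)
Volume increment = 468.2 - 341.0 = 127.2 m^3/ha
PAI = 127.2 / 11 = 11.56 m^3/ha/year

11.56


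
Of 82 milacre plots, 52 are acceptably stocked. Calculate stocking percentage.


Formula: Stocking % = stocked plots / total plots * 100
Stocking = 52 / 82 * 100
Stocking = 0.6341 * 100 = 63.4%

63.4


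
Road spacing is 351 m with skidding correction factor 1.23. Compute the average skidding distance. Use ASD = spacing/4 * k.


Formula: ASD = (spacing / 4) * correction
Uncorrected distance = spacing / 4 = 351 / 4 = 87.75 m
ASD = 87.75 * 1.23 = 108 m

108


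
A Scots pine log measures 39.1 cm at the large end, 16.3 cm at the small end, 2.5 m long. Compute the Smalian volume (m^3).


Smalian: V = (A1 + A2)/2 * L,  A = pi*(D/200)^2
A1 = pi*(39.1/200)^2 = 0.120072 m^2
A2 = pi*(16.3/200)^2 = 0.020867 m^2
V = (0.120072+0.020867)/2*2.5 = 0.1762 m^3

0.1762


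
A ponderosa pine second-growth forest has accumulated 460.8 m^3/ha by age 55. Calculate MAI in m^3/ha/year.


Formula: MAI = Total Volume / Stand Age
MAI = 460.8 m^3/ha / 55 years
MAI = 8.38 m^3/ha/year

8.38


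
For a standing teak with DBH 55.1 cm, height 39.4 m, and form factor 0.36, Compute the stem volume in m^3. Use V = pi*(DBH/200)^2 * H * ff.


Formula: V = pi * (DBH/200)^2 * H * ff
Radius = DBH/200 = 55.1/200 = 0.2755 m
Radius^2 = 0.2755^2 = 0.07590025 m^2
V = pi * 0.07590025 * 39.4 * 0.36
V = 3.382 m^3

3.382


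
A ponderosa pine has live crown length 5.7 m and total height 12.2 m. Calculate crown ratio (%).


Formula: Crown Ratio = (Crown Length / Total Height) * 100
CR = (5.7 m / 12.2 m) * 100
CR = 0.4672 * 100 = 46.7%

46.7


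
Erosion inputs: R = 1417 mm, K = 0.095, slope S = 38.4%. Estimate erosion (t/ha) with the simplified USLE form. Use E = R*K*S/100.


Formula: E = R * K * S / 100  (simplified USLE)
R * K = 1417 * 0.095 = 134.615
E = 134.615 * 38.4 / 100 = 51.69 t/ha

51.69


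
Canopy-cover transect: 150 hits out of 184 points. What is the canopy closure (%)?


Formula: Canopy closure = covered points / total points * 100
Closure = 150 / 184 * 100
Closure = 0.8152 * 100 = 81.5%

81.5


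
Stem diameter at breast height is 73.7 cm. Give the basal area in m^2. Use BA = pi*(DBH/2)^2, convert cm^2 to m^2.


Formula: BA = pi * (DBH/2)^2 / 10000  (cm^2 to m^2)
Radius = DBH/2 = 73.7/2 = 36.85 cm
BA = pi * 36.85^2 / 10000
   = 4266.0394 cm^2 / 10000
   = 0.4266 m^2

0.4266


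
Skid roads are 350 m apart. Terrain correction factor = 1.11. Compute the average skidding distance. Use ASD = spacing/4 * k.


Formula: ASD = (spacing / 4) * correction
Uncorrected distance = spacing / 4 = 350 / 4 = 87.5 m
ASD = 87.5 * 1.11 = 97 m

97


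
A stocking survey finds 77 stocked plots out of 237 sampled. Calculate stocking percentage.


Formula: Stocking % = stocked plots / total plots * 100
Stocking = 77 / 237 * 100
Stocking = 0.3249 * 100 = 32.5%

32.5


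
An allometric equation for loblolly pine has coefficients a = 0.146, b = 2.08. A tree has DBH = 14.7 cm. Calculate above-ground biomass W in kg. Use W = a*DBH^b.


Formula: W = a * DBH^b  (allometric power law)
DBH^b = 14.7^2.08 = 267.9292
W = 0.146 * 267.9292 = 39.1 kg

39.1


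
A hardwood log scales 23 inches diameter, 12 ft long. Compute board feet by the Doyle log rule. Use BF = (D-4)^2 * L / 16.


Doyle: BF = (D - 4)^2 * L / 16
Adjusted diameter = 23 - 4 = 19 in
(D-4)^2 = 19^2 = 361
BF = 361 * 12 / 16 = 271 BF

271


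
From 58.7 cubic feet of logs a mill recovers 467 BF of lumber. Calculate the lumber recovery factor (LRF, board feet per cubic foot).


Formula: LRF = Lumber Output (BF) / Log Input (ft^3)
LRF = 467 BF / 58.7 ft^3
LRF = 7.96 BF/ft^3

7.96


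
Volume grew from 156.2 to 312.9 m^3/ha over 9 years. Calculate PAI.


Formula: PAI = (V_T2 - V_T1) / (T2 - T1)
Volume increment = 312.9 - 156.2 = 156.7 m^3/ha
PAI = 156.7 / 9 = 17.41 m^3/ha/year

17.41


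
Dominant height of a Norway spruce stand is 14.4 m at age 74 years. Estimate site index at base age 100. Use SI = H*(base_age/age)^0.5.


Formula: SI = H_dom * (base_age / age)^0.5
Age ratio = 100 / 74 = 1.35135
sqrt(age_ratio) = 1.16248
SI = 14.4 * 1.16248 = 16.7 m

16.7


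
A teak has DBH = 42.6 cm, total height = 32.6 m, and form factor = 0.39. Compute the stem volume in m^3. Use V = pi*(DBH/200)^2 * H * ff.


Formula: V = pi * (DBH/200)^2 * H * ff
Radius = DBH/200 = 42.6/200 = 0.213 m
Radius^2 = 0.213^2 = 0.045369 m^2
V = pi * 0.045369 * 32.6 * 0.39
V = 1.812 m^3

1.812


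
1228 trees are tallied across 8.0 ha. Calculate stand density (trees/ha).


Formula: Stand Density = N_trees / Area_ha
Density = 1228 trees / 8.0 ha
Density = 154 trees/ha

154


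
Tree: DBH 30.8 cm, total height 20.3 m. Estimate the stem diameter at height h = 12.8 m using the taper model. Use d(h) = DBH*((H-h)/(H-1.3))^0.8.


Taper: d(h) = DBH * ((H - h) / (H - 1.3))^0.8
Numerator = H - h = 20.3 - 12.8 = 7.5 m
Denominator = H - 1.3 = 20.3 - 1.3 = 19.0 m
Ratio = 7.5 / 19.0 = 0.39474
d = 30.8 * 0.39474^0.8 = 14.6 cm

14.6


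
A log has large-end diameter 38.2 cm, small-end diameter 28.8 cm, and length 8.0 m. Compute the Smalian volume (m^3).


Smalian: V = (A1 + A2)/2 * L,  A = pi*(D/200)^2
A1 = pi*(38.2/200)^2 = 0.114608 m^2
A2 = pi*(28.8/200)^2 = 0.065144 m^2
V = (0.114608+0.065144)/2*8.0 = 0.719 m^3

0.719


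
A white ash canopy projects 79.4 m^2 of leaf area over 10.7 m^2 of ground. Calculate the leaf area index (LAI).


Formula: LAI = total leaf area / ground area  (dimensionless)
LAI = 79.4 m^2 / 10.7 m^2
LAI = 7.42

7.42


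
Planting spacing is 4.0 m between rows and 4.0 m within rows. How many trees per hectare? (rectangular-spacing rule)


Formula: TPH = 10000 m^2/ha / (spacing_x * spacing_y)
Area per tree = 4.0 m * 4.0 m = 16.0 m^2
TPH = 10000 / 16.0 = 625 trees/ha

625


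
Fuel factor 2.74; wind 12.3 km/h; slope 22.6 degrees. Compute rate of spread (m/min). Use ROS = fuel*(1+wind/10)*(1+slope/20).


Formula: ROS = fuel * (1 + wind/10) * (1 + slope/20)
Wind factor = 1 + 12.3/10 = 2.23
Slope factor = 1 + 22.6/20 = 2.13
ROS = 2.74 * 2.23 * 2.13 = 13.01 m/min

13.01


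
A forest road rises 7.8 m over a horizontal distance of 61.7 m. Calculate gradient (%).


Formula: Gradient = rise / run * 100
Gradient = 7.8 / 61.7 * 100 = 12.6%

12.6


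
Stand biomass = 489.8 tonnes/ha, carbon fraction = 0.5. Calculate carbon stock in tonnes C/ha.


Formula: Carbon Stock = Biomass * Carbon Fraction
C = 489.8 t/ha * 0.5
C = 244.9 t C/ha

244.9


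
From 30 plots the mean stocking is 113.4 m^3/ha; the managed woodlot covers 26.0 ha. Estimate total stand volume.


Formula: Total Volume = Mean Volume per ha * Total Area
Total Volume = 113.4 m^3/ha * 26.0 ha
Total Volume = 2948 m^3

2948


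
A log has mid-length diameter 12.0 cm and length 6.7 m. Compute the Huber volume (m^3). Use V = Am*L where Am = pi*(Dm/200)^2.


Huber: V = Am * L,  Am = pi*(Dm/200)^2
Am = pi*(12.0/200)^2 = 0.01131 m^2
V = 0.01131*6.7 = 0.0758 m^3

0.0758


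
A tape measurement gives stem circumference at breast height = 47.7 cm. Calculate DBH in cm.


Formula: DBH = C / pi
DBH = 47.7 / pi
pi = 3.14159...
DBH = 15.2 cm

15.2


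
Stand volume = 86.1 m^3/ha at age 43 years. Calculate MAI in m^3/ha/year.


Formula: MAI = Total Volume / Stand Age
MAI = 86.1 m^3/ha / 43 years
MAI = 2.0 m^3/ha/year

2.0


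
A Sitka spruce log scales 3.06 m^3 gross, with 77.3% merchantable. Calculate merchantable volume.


Formula: MV = V_total * (merchantable_pct / 100)
Merchantable fraction = 77.3% / 100 = 0.773
MV = 3.06 m^3 * 0.773 = 2.365 m^3

2.365


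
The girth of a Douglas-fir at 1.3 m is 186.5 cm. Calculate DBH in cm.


Formula: DBH = C / pi
DBH = 186.5 / pi
pi = 3.14159...
DBH = 59.4 cm

59.4


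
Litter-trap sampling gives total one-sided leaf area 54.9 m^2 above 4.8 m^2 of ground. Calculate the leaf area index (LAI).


Formula: LAI = total leaf area / ground area  (dimensionless)
LAI = 54.9 m^2 / 4.8 m^2
LAI = 11.44

11.44


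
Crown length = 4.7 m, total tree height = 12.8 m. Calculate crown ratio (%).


Formula: Crown Ratio = (Crown Length / Total Height) * 100
CR = (4.7 m / 12.8 m) * 100
CR = 0.3672 * 100 = 36.7%

36.7


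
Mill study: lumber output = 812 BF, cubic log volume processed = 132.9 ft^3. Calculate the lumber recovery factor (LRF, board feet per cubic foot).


Formula: LRF = Lumber Output (BF) / Log Input (ft^3)
LRF = 812 BF / 132.9 ft^3
LRF = 6.11 BF/ft^3

6.11


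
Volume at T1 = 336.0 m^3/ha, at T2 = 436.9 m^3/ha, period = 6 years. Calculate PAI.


Formula: PAI = (V_T2 - V_T1) / (T2 - T1)
Volume increment = 436.9 - 336.0 = 100.9 m^3/ha
PAI = 100.9 / 6 = 16.82 m^3/ha/year

16.82


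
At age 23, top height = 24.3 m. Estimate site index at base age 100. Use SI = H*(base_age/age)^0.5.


Formula: SI = H_dom * (base_age / age)^0.5
Age ratio = 100 / 23 = 4.34783
sqrt(age_ratio) = 2.08514
SI = 24.3 * 2.08514 = 50.7 m

50.7


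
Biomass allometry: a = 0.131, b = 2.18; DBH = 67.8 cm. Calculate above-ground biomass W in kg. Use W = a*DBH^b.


Formula: W = a * DBH^b  (allometric power law)
DBH^b = 67.8^2.18 = 9819.3046
W = 0.131 * 9819.3046 = 1286.3 kg

1286.3


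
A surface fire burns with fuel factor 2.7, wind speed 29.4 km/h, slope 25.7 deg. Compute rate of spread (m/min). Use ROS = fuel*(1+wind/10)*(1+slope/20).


Formula: ROS = fuel * (1 + wind/10) * (1 + slope/20)
Wind factor = 1 + 29.4/10 = 3.94
Slope factor = 1 + 25.7/20 = 2.285
ROS = 2.7 * 3.94 * 2.285 = 24.31 m/min

24.31


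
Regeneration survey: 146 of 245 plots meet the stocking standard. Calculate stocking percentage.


Formula: Stocking % = stocked plots / total plots * 100
Stocking = 146 / 245 * 100
Stocking = 0.5959 * 100 = 59.6%

59.6


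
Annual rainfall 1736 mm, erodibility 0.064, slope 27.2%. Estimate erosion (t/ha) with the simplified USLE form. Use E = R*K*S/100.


Formula: E = R * K * S / 100  (simplified USLE)
R * K = 1736 * 0.064 = 111.104
E = 111.104 * 27.2 / 100 = 30.22 t/ha

30.22


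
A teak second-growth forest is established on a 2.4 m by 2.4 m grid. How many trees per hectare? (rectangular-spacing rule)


Formula: TPH = 10000 m^2/ha / (spacing_x * spacing_y)
Area per tree = 2.4 m * 2.4 m = 5.76 m^2
TPH = 10000 / 5.76 = 1736 trees/ha

1736


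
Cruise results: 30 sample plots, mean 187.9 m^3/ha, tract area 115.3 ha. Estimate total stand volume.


Formula: Total Volume = Mean Volume per ha * Total Area
Total Volume = 187.9 m^3/ha * 115.3 ha
Total Volume = 21665 m^3

21665


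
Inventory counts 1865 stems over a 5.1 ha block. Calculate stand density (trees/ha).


Formula: Stand Density = N_trees / Area_ha
Density = 1865 trees / 5.1 ha
Density = 366 trees/ha

366


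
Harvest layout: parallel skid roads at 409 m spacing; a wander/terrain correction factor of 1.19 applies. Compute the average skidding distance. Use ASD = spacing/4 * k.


Formula: ASD = (spacing / 4) * correction
Uncorrected distance = spacing / 4 = 409 / 4 = 102.25 m
ASD = 102.25 * 1.19 = 122 m

122


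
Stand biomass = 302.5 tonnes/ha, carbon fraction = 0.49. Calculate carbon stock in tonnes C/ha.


Formula: Carbon Stock = Biomass * Carbon Fraction
C = 302.5 t/ha * 0.49
C = 148.2 t C/ha

148.2


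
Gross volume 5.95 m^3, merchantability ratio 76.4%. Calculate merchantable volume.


Formula: MV = V_total * (merchantable_pct / 100)
Merchantable fraction = 76.4% / 100 = 0.764
MV = 5.95 m^3 * 0.764 = 4.546 m^3

4.546


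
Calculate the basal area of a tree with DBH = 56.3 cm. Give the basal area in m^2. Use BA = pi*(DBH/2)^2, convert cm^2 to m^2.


Formula: BA = pi * (DBH/2)^2 / 10000  (cm^2 to m^2)
Radius = DBH/2 = 56.3/2 = 28.15 cm
BA = pi * 28.15^2 / 10000
   = 2489.4687 cm^2 / 10000
   = 0.2489 m^2

0.2489


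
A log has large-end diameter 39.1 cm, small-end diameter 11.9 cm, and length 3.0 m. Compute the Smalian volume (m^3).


Smalian: V = (A1 + A2)/2 * L,  A = pi*(D/200)^2
A1 = pi*(39.1/200)^2 = 0.120072 m^2
A2 = pi*(11.9/200)^2 = 0.011122 m^2
V = (0.120072+0.011122)/2*3.0 = 0.1968 m^3

0.1968


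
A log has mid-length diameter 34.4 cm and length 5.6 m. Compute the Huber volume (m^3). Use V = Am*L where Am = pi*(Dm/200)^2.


Huber: V = Am * L,  Am = pi*(Dm/200)^2
Am = pi*(34.4/200)^2 = 0.092941 m^2
V = 0.092941*5.6 = 0.5205 m^3

0.5205


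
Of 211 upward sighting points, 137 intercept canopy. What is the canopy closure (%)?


Formula: Canopy closure = covered points / total points * 100
Closure = 137 / 211 * 100
Closure = 0.6493 * 100 = 64.9%

64.9


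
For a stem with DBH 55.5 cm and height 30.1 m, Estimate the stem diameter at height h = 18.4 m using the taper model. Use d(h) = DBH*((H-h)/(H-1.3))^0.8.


Taper: d(h) = DBH * ((H - h) / (H - 1.3))^0.8
Numerator = H - h = 30.1 - 18.4 = 11.7 m
Denominator = H - 1.3 = 30.1 - 1.3 = 28.8 m
Ratio = 11.7 / 28.8 = 0.40625
d = 55.5 * 0.40625^0.8 = 27.0 cm

27.0


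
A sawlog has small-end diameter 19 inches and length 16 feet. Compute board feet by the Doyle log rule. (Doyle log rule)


Doyle: BF = (D - 4)^2 * L / 16
Adjusted diameter = 19 - 4 = 15 in
(D-4)^2 = 15^2 = 225
BF = 225 * 16 / 16 = 225 BF

225


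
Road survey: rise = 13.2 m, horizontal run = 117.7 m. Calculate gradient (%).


Formula: Gradient = rise / run * 100
Gradient = 13.2 / 117.7 * 100 = 11.2%

11.2


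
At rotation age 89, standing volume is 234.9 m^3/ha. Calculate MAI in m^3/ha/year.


Formula: MAI = Total Volume / Stand Age
MAI = 234.9 m^3/ha / 89 years
MAI = 2.64 m^3/ha/year

2.64
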